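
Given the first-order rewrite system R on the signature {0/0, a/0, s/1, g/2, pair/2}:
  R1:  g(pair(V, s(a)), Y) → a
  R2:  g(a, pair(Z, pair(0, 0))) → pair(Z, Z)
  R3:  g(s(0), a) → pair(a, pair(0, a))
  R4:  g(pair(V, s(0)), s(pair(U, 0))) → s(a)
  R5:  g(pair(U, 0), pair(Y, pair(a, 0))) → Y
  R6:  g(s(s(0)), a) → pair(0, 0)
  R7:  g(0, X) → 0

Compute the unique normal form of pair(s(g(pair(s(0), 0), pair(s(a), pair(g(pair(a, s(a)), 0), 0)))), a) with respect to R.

pair(s(s(a)), a)

1. pair(s(g(pair(s(0), 0), pair(s(a), pair(g(pair(a, s(a)), 0), 0)))), a)  →  pair(s(g(pair(s(0), 0), pair(s(a), pair(a, 0)))), a)   [R1 at 1.1.2.2.1]
2. pair(s(g(pair(s(0), 0), pair(s(a), pair(a, 0)))), a)  →  pair(s(s(a)), a)   [R5 at 1.1]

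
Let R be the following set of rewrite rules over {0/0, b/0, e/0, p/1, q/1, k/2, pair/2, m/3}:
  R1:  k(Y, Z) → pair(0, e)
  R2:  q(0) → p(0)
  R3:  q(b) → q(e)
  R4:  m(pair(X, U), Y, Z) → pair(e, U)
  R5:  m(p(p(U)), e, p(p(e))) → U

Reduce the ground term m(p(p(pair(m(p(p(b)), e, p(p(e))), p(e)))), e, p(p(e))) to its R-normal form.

pair(b, p(e))

1. m(p(p(pair(m(p(p(b)), e, p(p(e))), p(e)))), e, p(p(e)))  →  pair(m(p(p(b)), e, p(p(e))), p(e))   [R5 at ε]
2. pair(m(p(p(b)), e, p(p(e))), p(e))  →  pair(b, p(e))   [R5 at 1]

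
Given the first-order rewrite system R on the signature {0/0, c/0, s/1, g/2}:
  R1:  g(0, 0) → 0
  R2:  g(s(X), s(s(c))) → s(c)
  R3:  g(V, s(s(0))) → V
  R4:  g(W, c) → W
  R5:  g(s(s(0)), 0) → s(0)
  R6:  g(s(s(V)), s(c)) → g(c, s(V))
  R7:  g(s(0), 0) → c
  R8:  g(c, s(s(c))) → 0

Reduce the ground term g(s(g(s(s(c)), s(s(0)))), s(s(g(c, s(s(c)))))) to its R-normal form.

1. g(s(g(s(s(c)), s(s(0)))), s(s(g(c, s(s(c))))))  →  g(s(s(s(c))), s(s(g(c, s(s(c))))))   [R3 at 1.1]
2. g(s(s(s(c))), s(s(g(c, s(s(c))))))  →  g(s(s(s(c))), s(s(0)))   [R8 at 2.1.1]
3. g(s(s(s(c))), s(s(0)))  →  s(s(s(c)))   [R3 at ε]

s(s(s(c)))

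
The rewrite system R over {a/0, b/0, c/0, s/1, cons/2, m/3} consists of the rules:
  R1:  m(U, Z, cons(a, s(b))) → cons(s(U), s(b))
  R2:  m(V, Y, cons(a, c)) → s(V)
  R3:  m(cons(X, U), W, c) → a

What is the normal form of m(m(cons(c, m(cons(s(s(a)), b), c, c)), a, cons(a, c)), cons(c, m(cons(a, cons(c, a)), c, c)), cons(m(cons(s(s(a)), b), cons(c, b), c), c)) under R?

s(s(cons(c, a)))

1. m(m(cons(c, m(cons(s(s(a)), b), c, c)), a, cons(a, c)), cons(c, m(cons(a, cons(c, a)), c, c)), cons(m(cons(s(s(a)), b), cons(c, b), c), c))  →  m(s(cons(c, m(cons(s(s(a)), b), c, c))), cons(c, m(cons(a, cons(c, a)), c, c)), cons(m(cons(s(s(a)), b), cons(c, b), c), c))   [R2 at 1]
2. m(s(cons(c, m(cons(s(s(a)), b), c, c))), cons(c, m(cons(a, cons(c, a)), c, c)), cons(m(cons(s(s(a)), b), cons(c, b), c), c))  →  m(s(cons(c, a)), cons(c, m(cons(a, cons(c, a)), c, c)), cons(m(cons(s(s(a)), b), cons(c, b), c), c))   [R3 at 1.1.2]
3. m(s(cons(c, a)), cons(c, m(cons(a, cons(c, a)), c, c)), cons(m(cons(s(s(a)), b), cons(c, b), c), c))  →  m(s(cons(c, a)), cons(c, a), cons(m(cons(s(s(a)), b), cons(c, b), c), c))   [R3 at 2.2]
4. m(s(cons(c, a)), cons(c, a), cons(m(cons(s(s(a)), b), cons(c, b), c), c))  →  m(s(cons(c, a)), cons(c, a), cons(a, c))   [R3 at 3.1]
5. m(s(cons(c, a)), cons(c, a), cons(a, c))  →  s(s(cons(c, a)))   [R2 at ε]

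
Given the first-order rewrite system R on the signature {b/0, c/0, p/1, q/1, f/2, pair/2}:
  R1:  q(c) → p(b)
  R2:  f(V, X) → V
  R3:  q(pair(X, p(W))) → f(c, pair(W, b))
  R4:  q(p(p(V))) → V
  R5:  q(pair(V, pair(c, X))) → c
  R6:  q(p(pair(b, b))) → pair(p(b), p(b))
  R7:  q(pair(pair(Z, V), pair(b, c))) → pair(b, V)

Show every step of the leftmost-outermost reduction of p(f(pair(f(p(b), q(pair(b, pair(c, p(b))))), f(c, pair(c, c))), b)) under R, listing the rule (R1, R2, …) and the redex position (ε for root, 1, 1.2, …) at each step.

p(pair(p(b), c))

1. p(f(pair(f(p(b), q(pair(b, pair(c, p(b))))), f(c, pair(c, c))), b))  →  p(pair(f(p(b), q(pair(b, pair(c, p(b))))), f(c, pair(c, c))))   [R2 at 1]
2. p(pair(f(p(b), q(pair(b, pair(c, p(b))))), f(c, pair(c, c))))  →  p(pair(p(b), f(c, pair(c, c))))   [R2 at 1.1]
3. p(pair(p(b), f(c, pair(c, c))))  →  p(pair(p(b), c))   [R2 at 1.2]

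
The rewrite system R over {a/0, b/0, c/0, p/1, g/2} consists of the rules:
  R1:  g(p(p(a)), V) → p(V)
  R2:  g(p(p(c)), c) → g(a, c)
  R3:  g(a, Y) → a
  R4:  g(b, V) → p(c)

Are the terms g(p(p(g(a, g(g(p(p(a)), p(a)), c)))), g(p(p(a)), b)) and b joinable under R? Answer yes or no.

Reduce t₁ = g(p(p(g(a, g(g(p(p(a)), p(a)), c)))), g(p(p(a)), b)):
1. g(p(p(g(a, g(g(p(p(a)), p(a)), c)))), g(p(p(a)), b))  →  g(p(p(a)), g(p(p(a)), b))   [R3 at 1.1.1]
2. g(p(p(a)), g(p(p(a)), b))  →  p(g(p(p(a)), b))   [R1 at ε]
3. p(g(p(p(a)), b))  →  p(p(b))   [R1 at 1]

Reduce t₂ = b:

no — NF(t₁) = p(p(b)), NF(t₂) = b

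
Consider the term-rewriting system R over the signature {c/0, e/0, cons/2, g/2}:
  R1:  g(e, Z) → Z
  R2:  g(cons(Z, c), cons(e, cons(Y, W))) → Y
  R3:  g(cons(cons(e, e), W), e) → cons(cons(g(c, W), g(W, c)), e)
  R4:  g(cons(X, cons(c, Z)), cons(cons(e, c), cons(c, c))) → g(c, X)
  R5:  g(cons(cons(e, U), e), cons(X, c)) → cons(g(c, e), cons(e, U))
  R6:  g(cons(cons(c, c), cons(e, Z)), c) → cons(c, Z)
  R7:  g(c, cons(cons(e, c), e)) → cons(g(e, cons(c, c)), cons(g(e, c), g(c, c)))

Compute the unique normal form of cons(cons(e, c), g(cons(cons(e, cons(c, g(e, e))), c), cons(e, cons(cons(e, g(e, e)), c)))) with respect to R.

1. cons(cons(e, c), g(cons(cons(e, cons(c, g(e, e))), c), cons(e, cons(cons(e, g(e, e)), c))))  →  cons(cons(e, c), cons(e, g(e, e)))   [R2 at 2]
2. cons(cons(e, c), cons(e, g(e, e)))  →  cons(cons(e, c), cons(e, e))   [R1 at 2.2]

cons(cons(e, c), cons(e, e))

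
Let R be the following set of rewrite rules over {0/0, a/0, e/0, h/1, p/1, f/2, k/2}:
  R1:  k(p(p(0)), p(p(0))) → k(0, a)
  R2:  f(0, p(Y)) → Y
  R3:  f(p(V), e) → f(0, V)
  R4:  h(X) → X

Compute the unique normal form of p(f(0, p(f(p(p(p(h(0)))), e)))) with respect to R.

p(p(0))

1. p(f(0, p(f(p(p(p(h(0)))), e))))  →  p(f(p(p(p(h(0)))), e))   [R2 at 1]
2. p(f(p(p(p(h(0)))), e))  →  p(f(0, p(p(h(0)))))   [R3 at 1]
3. p(f(0, p(p(h(0)))))  →  p(p(h(0)))   [R2 at 1]
4. p(p(h(0)))  →  p(p(0))   [R4 at 1.1]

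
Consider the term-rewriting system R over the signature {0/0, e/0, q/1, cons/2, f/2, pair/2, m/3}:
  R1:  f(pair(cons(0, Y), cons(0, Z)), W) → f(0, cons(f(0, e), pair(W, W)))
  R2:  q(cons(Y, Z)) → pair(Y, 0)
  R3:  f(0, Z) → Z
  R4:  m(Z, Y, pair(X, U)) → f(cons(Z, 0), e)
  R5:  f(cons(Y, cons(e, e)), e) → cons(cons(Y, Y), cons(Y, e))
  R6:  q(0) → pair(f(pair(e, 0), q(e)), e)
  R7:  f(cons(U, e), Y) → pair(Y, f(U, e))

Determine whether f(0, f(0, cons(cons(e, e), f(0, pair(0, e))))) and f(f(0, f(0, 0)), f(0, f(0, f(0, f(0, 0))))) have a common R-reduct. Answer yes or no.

no — NF(t₁) = cons(cons(e, e), pair(0, e)), NF(t₂) = 0

Reduce t₁ = f(0, f(0, cons(cons(e, e), f(0, pair(0, e))))):
1. f(0, f(0, cons(cons(e, e), f(0, pair(0, e)))))  →  f(0, cons(cons(e, e), f(0, pair(0, e))))   [R3 at ε]
2. f(0, cons(cons(e, e), f(0, pair(0, e))))  →  cons(cons(e, e), f(0, pair(0, e)))   [R3 at ε]
3. cons(cons(e, e), f(0, pair(0, e)))  →  cons(cons(e, e), pair(0, e))   [R3 at 2]

Reduce t₂ = f(f(0, f(0, 0)), f(0, f(0, f(0, f(0, 0))))):
1. f(f(0, f(0, 0)), f(0, f(0, f(0, f(0, 0)))))  →  f(f(0, 0), f(0, f(0, f(0, f(0, 0)))))   [R3 at 1]
2. f(f(0, 0), f(0, f(0, f(0, f(0, 0)))))  →  f(0, f(0, f(0, f(0, f(0, 0)))))   [R3 at 1]
3. f(0, f(0, f(0, f(0, f(0, 0)))))  →  f(0, f(0, f(0, f(0, 0))))   [R3 at ε]
4. f(0, f(0, f(0, f(0, 0))))  →  f(0, f(0, f(0, 0)))   [R3 at ε]
5. f(0, f(0, f(0, 0)))  →  f(0, f(0, 0))   [R3 at ε]
6. f(0, f(0, 0))  →  f(0, 0)   [R3 at ε]
7. f(0, 0)  →  0   [R3 at ε]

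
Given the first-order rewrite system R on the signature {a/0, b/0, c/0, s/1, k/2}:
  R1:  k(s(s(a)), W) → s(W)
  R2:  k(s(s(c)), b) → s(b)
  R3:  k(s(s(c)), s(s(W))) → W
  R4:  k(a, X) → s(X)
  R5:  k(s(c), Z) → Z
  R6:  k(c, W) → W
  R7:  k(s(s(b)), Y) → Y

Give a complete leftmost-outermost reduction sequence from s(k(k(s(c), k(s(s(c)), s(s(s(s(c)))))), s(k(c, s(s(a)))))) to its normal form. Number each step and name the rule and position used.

s(s(a))

1. s(k(k(s(c), k(s(s(c)), s(s(s(s(c)))))), s(k(c, s(s(a))))))  →  s(k(k(s(s(c)), s(s(s(s(c))))), s(k(c, s(s(a))))))   [R5 at 1.1]
2. s(k(k(s(s(c)), s(s(s(s(c))))), s(k(c, s(s(a))))))  →  s(k(s(s(c)), s(k(c, s(s(a))))))   [R3 at 1.1]
3. s(k(s(s(c)), s(k(c, s(s(a))))))  →  s(k(s(s(c)), s(s(s(a)))))   [R6 at 1.2.1]
4. s(k(s(s(c)), s(s(s(a)))))  →  s(s(a))   [R3 at 1]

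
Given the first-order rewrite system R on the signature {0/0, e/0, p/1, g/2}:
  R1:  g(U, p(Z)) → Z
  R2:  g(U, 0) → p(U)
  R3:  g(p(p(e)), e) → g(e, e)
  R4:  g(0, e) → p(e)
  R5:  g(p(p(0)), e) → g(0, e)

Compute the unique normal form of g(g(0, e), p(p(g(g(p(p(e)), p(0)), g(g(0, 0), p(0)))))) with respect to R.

1. g(g(0, e), p(p(g(g(p(p(e)), p(0)), g(g(0, 0), p(0))))))  →  p(g(g(p(p(e)), p(0)), g(g(0, 0), p(0))))   [R1 at ε]
2. p(g(g(p(p(e)), p(0)), g(g(0, 0), p(0))))  →  p(g(0, g(g(0, 0), p(0))))   [R1 at 1.1]
3. p(g(0, g(g(0, 0), p(0))))  →  p(g(0, 0))   [R1 at 1.2]
4. p(g(0, 0))  →  p(p(0))   [R2 at 1]

p(p(0))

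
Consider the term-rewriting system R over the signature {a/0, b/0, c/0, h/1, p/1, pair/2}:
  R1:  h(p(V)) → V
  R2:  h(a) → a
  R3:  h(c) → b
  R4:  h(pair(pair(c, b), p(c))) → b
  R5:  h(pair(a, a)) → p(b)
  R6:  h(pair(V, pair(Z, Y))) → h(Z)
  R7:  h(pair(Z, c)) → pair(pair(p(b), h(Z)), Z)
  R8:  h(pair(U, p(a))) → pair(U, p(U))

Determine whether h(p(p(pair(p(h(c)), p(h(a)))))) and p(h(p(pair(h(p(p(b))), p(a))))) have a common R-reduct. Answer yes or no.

yes — NF(t₁) = p(pair(p(b), p(a))), NF(t₂) = p(pair(p(b), p(a)))

Reduce t₁ = h(p(p(pair(p(h(c)), p(h(a)))))):
1. h(p(p(pair(p(h(c)), p(h(a))))))  →  p(pair(p(h(c)), p(h(a))))   [R1 at ε]
2. p(pair(p(h(c)), p(h(a))))  →  p(pair(p(b), p(h(a))))   [R3 at 1.1.1]
3. p(pair(p(b), p(h(a))))  →  p(pair(p(b), p(a)))   [R2 at 1.2.1]

Reduce t₂ = p(h(p(pair(h(p(p(b))), p(a))))):
1. p(h(p(pair(h(p(p(b))), p(a)))))  →  p(pair(h(p(p(b))), p(a)))   [R1 at 1]
2. p(pair(h(p(p(b))), p(a)))  →  p(pair(p(b), p(a)))   [R1 at 1.1]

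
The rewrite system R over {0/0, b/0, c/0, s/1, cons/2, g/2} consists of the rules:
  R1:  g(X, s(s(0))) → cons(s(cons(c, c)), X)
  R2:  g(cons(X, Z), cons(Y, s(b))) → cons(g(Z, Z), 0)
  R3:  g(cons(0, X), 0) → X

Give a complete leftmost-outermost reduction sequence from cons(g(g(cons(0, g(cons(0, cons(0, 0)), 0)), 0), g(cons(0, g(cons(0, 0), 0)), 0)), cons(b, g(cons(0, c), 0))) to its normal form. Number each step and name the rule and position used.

1. cons(g(g(cons(0, g(cons(0, cons(0, 0)), 0)), 0), g(cons(0, g(cons(0, 0), 0)), 0)), cons(b, g(cons(0, c), 0)))  →  cons(g(g(cons(0, cons(0, 0)), 0), g(cons(0, g(cons(0, 0), 0)), 0)), cons(b, g(cons(0, c), 0)))   [R3 at 1.1]
2. cons(g(g(cons(0, cons(0, 0)), 0), g(cons(0, g(cons(0, 0), 0)), 0)), cons(b, g(cons(0, c), 0)))  →  cons(g(cons(0, 0), g(cons(0, g(cons(0, 0), 0)), 0)), cons(b, g(cons(0, c), 0)))   [R3 at 1.1]
3. cons(g(cons(0, 0), g(cons(0, g(cons(0, 0), 0)), 0)), cons(b, g(cons(0, c), 0)))  →  cons(g(cons(0, 0), g(cons(0, 0), 0)), cons(b, g(cons(0, c), 0)))   [R3 at 1.2]
4. cons(g(cons(0, 0), g(cons(0, 0), 0)), cons(b, g(cons(0, c), 0)))  →  cons(g(cons(0, 0), 0), cons(b, g(cons(0, c), 0)))   [R3 at 1.2]
5. cons(g(cons(0, 0), 0), cons(b, g(cons(0, c), 0)))  →  cons(0, cons(b, g(cons(0, c), 0)))   [R3 at 1]
6. cons(0, cons(b, g(cons(0, c), 0)))  →  cons(0, cons(b, c))   [R3 at 2.2]

cons(0, cons(b, c))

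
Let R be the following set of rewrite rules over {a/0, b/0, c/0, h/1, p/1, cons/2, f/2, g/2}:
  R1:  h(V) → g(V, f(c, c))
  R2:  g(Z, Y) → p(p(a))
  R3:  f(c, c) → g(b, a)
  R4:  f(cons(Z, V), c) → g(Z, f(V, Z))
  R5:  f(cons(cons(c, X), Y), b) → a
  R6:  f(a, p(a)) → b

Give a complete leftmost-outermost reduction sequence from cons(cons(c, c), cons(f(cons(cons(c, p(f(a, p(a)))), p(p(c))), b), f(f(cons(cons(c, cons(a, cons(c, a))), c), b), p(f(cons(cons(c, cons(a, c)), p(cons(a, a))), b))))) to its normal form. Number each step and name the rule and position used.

1. cons(cons(c, c), cons(f(cons(cons(c, p(f(a, p(a)))), p(p(c))), b), f(f(cons(cons(c, cons(a, cons(c, a))), c), b), p(f(cons(cons(c, cons(a, c)), p(cons(a, a))), b)))))  →  cons(cons(c, c), cons(a, f(f(cons(cons(c, cons(a, cons(c, a))), c), b), p(f(cons(cons(c, cons(a, c)), p(cons(a, a))), b)))))   [R5 at 2.1]
2. cons(cons(c, c), cons(a, f(f(cons(cons(c, cons(a, cons(c, a))), c), b), p(f(cons(cons(c, cons(a, c)), p(cons(a, a))), b)))))  →  cons(cons(c, c), cons(a, f(a, p(f(cons(cons(c, cons(a, c)), p(cons(a, a))), b)))))   [R5 at 2.2.1]
3. cons(cons(c, c), cons(a, f(a, p(f(cons(cons(c, cons(a, c)), p(cons(a, a))), b)))))  →  cons(cons(c, c), cons(a, f(a, p(a))))   [R5 at 2.2.2.1]
4. cons(cons(c, c), cons(a, f(a, p(a))))  →  cons(cons(c, c), cons(a, b))   [R6 at 2.2]

cons(cons(c, c), cons(a, b))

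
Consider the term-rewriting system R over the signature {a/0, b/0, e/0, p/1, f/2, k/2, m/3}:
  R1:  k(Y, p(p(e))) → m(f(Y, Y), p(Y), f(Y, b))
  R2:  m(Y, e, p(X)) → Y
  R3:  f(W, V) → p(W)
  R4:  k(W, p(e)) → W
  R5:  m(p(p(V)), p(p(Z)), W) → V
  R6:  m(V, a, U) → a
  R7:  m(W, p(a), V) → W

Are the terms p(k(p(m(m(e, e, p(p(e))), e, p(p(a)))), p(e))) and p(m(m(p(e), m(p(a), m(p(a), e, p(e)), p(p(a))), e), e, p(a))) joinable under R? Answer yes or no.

Reduce t₁ = p(k(p(m(m(e, e, p(p(e))), e, p(p(a)))), p(e))):
1. p(k(p(m(m(e, e, p(p(e))), e, p(p(a)))), p(e)))  →  p(p(m(m(e, e, p(p(e))), e, p(p(a)))))   [R4 at 1]
2. p(p(m(m(e, e, p(p(e))), e, p(p(a)))))  →  p(p(m(e, e, p(p(e)))))   [R2 at 1.1]
3. p(p(m(e, e, p(p(e)))))  →  p(p(e))   [R2 at 1.1]

Reduce t₂ = p(m(m(p(e), m(p(a), m(p(a), e, p(e)), p(p(a))), e), e, p(a))):
1. p(m(m(p(e), m(p(a), m(p(a), e, p(e)), p(p(a))), e), e, p(a)))  →  p(m(p(e), m(p(a), m(p(a), e, p(e)), p(p(a))), e))   [R2 at 1]
2. p(m(p(e), m(p(a), m(p(a), e, p(e)), p(p(a))), e))  →  p(m(p(e), m(p(a), p(a), p(p(a))), e))   [R2 at 1.2.2]
3. p(m(p(e), m(p(a), p(a), p(p(a))), e))  →  p(m(p(e), p(a), e))   [R7 at 1.2]
4. p(m(p(e), p(a), e))  →  p(p(e))   [R7 at 1]

yes — NF(t₁) = p(p(e)), NF(t₂) = p(p(e))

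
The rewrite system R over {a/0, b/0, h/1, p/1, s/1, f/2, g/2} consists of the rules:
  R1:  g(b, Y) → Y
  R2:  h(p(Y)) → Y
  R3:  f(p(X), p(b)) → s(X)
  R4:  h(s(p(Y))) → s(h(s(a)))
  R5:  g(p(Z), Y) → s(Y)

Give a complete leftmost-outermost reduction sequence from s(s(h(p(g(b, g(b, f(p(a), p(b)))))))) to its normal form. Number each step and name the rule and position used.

s(s(s(a)))

1. s(s(h(p(g(b, g(b, f(p(a), p(b))))))))  →  s(s(g(b, g(b, f(p(a), p(b))))))   [R2 at 1.1]
2. s(s(g(b, g(b, f(p(a), p(b))))))  →  s(s(g(b, f(p(a), p(b)))))   [R1 at 1.1]
3. s(s(g(b, f(p(a), p(b)))))  →  s(s(f(p(a), p(b))))   [R1 at 1.1]
4. s(s(f(p(a), p(b))))  →  s(s(s(a)))   [R3 at 1.1]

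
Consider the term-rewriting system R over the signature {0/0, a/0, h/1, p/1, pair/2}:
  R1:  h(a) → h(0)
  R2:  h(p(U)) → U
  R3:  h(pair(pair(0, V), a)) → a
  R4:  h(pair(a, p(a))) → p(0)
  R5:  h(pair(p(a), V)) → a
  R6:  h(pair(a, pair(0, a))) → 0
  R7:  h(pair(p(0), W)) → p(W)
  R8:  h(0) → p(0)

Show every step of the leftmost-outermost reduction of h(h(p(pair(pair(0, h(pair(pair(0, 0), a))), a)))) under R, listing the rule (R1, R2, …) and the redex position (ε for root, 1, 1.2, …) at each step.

a

1. h(h(p(pair(pair(0, h(pair(pair(0, 0), a))), a))))  →  h(pair(pair(0, h(pair(pair(0, 0), a))), a))   [R2 at 1]
2. h(pair(pair(0, h(pair(pair(0, 0), a))), a))  →  a   [R3 at ε]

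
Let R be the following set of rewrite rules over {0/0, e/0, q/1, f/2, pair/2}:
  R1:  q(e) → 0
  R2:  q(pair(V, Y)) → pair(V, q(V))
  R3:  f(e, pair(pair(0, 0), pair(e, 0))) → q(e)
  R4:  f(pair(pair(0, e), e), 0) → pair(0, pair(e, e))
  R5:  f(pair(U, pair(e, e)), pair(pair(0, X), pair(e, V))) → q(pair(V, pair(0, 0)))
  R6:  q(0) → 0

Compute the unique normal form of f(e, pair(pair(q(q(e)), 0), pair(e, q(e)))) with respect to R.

0

1. f(e, pair(pair(q(q(e)), 0), pair(e, q(e))))  →  f(e, pair(pair(q(0), 0), pair(e, q(e))))   [R1 at 2.1.1.1]
2. f(e, pair(pair(q(0), 0), pair(e, q(e))))  →  f(e, pair(pair(0, 0), pair(e, q(e))))   [R6 at 2.1.1]
3. f(e, pair(pair(0, 0), pair(e, q(e))))  →  f(e, pair(pair(0, 0), pair(e, 0)))   [R1 at 2.2.2]
4. f(e, pair(pair(0, 0), pair(e, 0)))  →  q(e)   [R3 at ε]
5. q(e)  →  0   [R1 at ε]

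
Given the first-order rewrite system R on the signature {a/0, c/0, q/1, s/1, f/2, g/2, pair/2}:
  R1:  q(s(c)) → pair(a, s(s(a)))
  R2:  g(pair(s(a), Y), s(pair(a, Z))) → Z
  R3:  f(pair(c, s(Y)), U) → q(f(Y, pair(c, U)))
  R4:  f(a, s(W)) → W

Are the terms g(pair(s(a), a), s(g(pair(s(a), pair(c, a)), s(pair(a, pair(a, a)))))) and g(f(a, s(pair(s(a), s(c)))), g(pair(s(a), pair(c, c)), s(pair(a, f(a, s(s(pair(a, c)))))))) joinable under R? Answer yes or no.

no — NF(t₁) = a, NF(t₂) = c

Reduce t₁ = g(pair(s(a), a), s(g(pair(s(a), pair(c, a)), s(pair(a, pair(a, a)))))):
1. g(pair(s(a), a), s(g(pair(s(a), pair(c, a)), s(pair(a, pair(a, a))))))  →  g(pair(s(a), a), s(pair(a, a)))   [R2 at 2.1]
2. g(pair(s(a), a), s(pair(a, a)))  →  a   [R2 at ε]

Reduce t₂ = g(f(a, s(pair(s(a), s(c)))), g(pair(s(a), pair(c, c)), s(pair(a, f(a, s(s(pair(a, c)))))))):
1. g(f(a, s(pair(s(a), s(c)))), g(pair(s(a), pair(c, c)), s(pair(a, f(a, s(s(pair(a, c))))))))  →  g(pair(s(a), s(c)), g(pair(s(a), pair(c, c)), s(pair(a, f(a, s(s(pair(a, c))))))))   [R4 at 1]
2. g(pair(s(a), s(c)), g(pair(s(a), pair(c, c)), s(pair(a, f(a, s(s(pair(a, c))))))))  →  g(pair(s(a), s(c)), f(a, s(s(pair(a, c)))))   [R2 at 2]
3. g(pair(s(a), s(c)), f(a, s(s(pair(a, c)))))  →  g(pair(s(a), s(c)), s(pair(a, c)))   [R4 at 2]
4. g(pair(s(a), s(c)), s(pair(a, c)))  →  c   [R2 at ε]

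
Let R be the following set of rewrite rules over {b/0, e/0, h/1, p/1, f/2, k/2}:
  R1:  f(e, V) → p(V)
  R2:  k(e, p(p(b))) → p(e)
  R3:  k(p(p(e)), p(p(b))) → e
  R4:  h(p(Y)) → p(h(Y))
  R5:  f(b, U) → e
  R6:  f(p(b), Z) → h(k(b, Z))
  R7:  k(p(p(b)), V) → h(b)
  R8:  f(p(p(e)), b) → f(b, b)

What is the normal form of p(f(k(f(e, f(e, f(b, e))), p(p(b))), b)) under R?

p(p(b))

1. p(f(k(f(e, f(e, f(b, e))), p(p(b))), b))  →  p(f(k(p(f(e, f(b, e))), p(p(b))), b))   [R1 at 1.1.1]
2. p(f(k(p(f(e, f(b, e))), p(p(b))), b))  →  p(f(k(p(p(f(b, e))), p(p(b))), b))   [R1 at 1.1.1.1]
3. p(f(k(p(p(f(b, e))), p(p(b))), b))  →  p(f(k(p(p(e)), p(p(b))), b))   [R5 at 1.1.1.1.1]
4. p(f(k(p(p(e)), p(p(b))), b))  →  p(f(e, b))   [R3 at 1.1]
5. p(f(e, b))  →  p(p(b))   [R1 at 1]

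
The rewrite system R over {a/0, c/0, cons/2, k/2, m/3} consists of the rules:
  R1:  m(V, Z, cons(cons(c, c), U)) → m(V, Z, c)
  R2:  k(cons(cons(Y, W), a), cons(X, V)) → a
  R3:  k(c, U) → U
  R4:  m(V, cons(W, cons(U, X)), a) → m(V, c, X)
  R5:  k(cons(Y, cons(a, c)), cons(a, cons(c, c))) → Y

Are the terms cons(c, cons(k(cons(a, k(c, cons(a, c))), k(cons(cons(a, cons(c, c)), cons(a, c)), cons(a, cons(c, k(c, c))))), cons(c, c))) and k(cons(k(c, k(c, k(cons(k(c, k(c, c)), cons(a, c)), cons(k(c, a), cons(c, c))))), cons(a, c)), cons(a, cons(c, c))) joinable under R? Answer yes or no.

no — NF(t₁) = cons(c, cons(a, cons(c, c))), NF(t₂) = c

Reduce t₁ = cons(c, cons(k(cons(a, k(c, cons(a, c))), k(cons(cons(a, cons(c, c)), cons(a, c)), cons(a, cons(c, k(c, c))))), cons(c, c))):
1. cons(c, cons(k(cons(a, k(c, cons(a, c))), k(cons(cons(a, cons(c, c)), cons(a, c)), cons(a, cons(c, k(c, c))))), cons(c, c)))  →  cons(c, cons(k(cons(a, cons(a, c)), k(cons(cons(a, cons(c, c)), cons(a, c)), cons(a, cons(c, k(c, c))))), cons(c, c)))   [R3 at 2.1.1.2]
2. cons(c, cons(k(cons(a, cons(a, c)), k(cons(cons(a, cons(c, c)), cons(a, c)), cons(a, cons(c, k(c, c))))), cons(c, c)))  →  cons(c, cons(k(cons(a, cons(a, c)), k(cons(cons(a, cons(c, c)), cons(a, c)), cons(a, cons(c, c)))), cons(c, c)))   [R3 at 2.1.2.2.2.2]
3. cons(c, cons(k(cons(a, cons(a, c)), k(cons(cons(a, cons(c, c)), cons(a, c)), cons(a, cons(c, c)))), cons(c, c)))  →  cons(c, cons(k(cons(a, cons(a, c)), cons(a, cons(c, c))), cons(c, c)))   [R5 at 2.1.2]
4. cons(c, cons(k(cons(a, cons(a, c)), cons(a, cons(c, c))), cons(c, c)))  →  cons(c, cons(a, cons(c, c)))   [R5 at 2.1]

Reduce t₂ = k(cons(k(c, k(c, k(cons(k(c, k(c, c)), cons(a, c)), cons(k(c, a), cons(c, c))))), cons(a, c)), cons(a, cons(c, c))):
1. k(cons(k(c, k(c, k(cons(k(c, k(c, c)), cons(a, c)), cons(k(c, a), cons(c, c))))), cons(a, c)), cons(a, cons(c, c)))  →  k(c, k(c, k(cons(k(c, k(c, c)), cons(a, c)), cons(k(c, a), cons(c, c)))))   [R5 at ε]
2. k(c, k(c, k(cons(k(c, k(c, c)), cons(a, c)), cons(k(c, a), cons(c, c)))))  →  k(c, k(cons(k(c, k(c, c)), cons(a, c)), cons(k(c, a), cons(c, c))))   [R3 at ε]
3. k(c, k(cons(k(c, k(c, c)), cons(a, c)), cons(k(c, a), cons(c, c))))  →  k(cons(k(c, k(c, c)), cons(a, c)), cons(k(c, a), cons(c, c)))   [R3 at ε]
4. k(cons(k(c, k(c, c)), cons(a, c)), cons(k(c, a), cons(c, c)))  →  k(cons(k(c, c), cons(a, c)), cons(k(c, a), cons(c, c)))   [R3 at 1.1]
5. k(cons(k(c, c), cons(a, c)), cons(k(c, a), cons(c, c)))  →  k(cons(c, cons(a, c)), cons(k(c, a), cons(c, c)))   [R3 at 1.1]
6. k(cons(c, cons(a, c)), cons(k(c, a), cons(c, c)))  →  k(cons(c, cons(a, c)), cons(a, cons(c, c)))   [R3 at 2.1]
7. k(cons(c, cons(a, c)), cons(a, cons(c, c)))  →  c   [R5 at ε]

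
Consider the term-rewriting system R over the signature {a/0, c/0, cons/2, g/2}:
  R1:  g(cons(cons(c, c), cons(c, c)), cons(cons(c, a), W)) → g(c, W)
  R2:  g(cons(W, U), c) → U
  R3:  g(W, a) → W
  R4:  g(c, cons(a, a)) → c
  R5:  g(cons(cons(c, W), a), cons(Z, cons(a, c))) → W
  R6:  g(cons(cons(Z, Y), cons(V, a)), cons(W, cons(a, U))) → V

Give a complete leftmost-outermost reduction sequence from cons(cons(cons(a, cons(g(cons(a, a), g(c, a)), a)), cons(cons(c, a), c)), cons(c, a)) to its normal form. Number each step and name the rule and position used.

1. cons(cons(cons(a, cons(g(cons(a, a), g(c, a)), a)), cons(cons(c, a), c)), cons(c, a))  →  cons(cons(cons(a, cons(g(cons(a, a), c), a)), cons(cons(c, a), c)), cons(c, a))   [R3 at 1.1.2.1.2]
2. cons(cons(cons(a, cons(g(cons(a, a), c), a)), cons(cons(c, a), c)), cons(c, a))  →  cons(cons(cons(a, cons(a, a)), cons(cons(c, a), c)), cons(c, a))   [R2 at 1.1.2.1]

cons(cons(cons(a, cons(a, a)), cons(cons(c, a), c)), cons(c, a))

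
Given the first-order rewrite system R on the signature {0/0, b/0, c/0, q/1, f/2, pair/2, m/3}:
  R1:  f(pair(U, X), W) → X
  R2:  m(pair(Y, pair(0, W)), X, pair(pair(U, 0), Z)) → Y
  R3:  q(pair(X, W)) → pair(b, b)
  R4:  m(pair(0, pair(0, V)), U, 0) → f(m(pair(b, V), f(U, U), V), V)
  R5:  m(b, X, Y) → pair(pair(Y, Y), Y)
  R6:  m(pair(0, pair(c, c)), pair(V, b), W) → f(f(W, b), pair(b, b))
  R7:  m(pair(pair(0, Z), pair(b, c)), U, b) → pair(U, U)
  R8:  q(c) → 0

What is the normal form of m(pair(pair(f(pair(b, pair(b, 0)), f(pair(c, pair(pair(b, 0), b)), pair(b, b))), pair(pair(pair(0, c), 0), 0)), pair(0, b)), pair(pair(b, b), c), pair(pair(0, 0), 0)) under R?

1. m(pair(pair(f(pair(b, pair(b, 0)), f(pair(c, pair(pair(b, 0), b)), pair(b, b))), pair(pair(pair(0, c), 0), 0)), pair(0, b)), pair(pair(b, b), c), pair(pair(0, 0), 0))  →  pair(f(pair(b, pair(b, 0)), f(pair(c, pair(pair(b, 0), b)), pair(b, b))), pair(pair(pair(0, c), 0), 0))   [R2 at ε]
2. pair(f(pair(b, pair(b, 0)), f(pair(c, pair(pair(b, 0), b)), pair(b, b))), pair(pair(pair(0, c), 0), 0))  →  pair(pair(b, 0), pair(pair(pair(0, c), 0), 0))   [R1 at 1]

pair(pair(b, 0), pair(pair(pair(0, c), 0), 0))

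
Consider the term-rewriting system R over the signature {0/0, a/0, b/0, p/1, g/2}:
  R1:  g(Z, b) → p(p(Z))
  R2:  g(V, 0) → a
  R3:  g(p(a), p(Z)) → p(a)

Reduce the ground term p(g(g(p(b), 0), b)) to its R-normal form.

1. p(g(g(p(b), 0), b))  →  p(p(p(g(p(b), 0))))   [R1 at 1]
2. p(p(p(g(p(b), 0))))  →  p(p(p(a)))   [R2 at 1.1.1]

p(p(p(a)))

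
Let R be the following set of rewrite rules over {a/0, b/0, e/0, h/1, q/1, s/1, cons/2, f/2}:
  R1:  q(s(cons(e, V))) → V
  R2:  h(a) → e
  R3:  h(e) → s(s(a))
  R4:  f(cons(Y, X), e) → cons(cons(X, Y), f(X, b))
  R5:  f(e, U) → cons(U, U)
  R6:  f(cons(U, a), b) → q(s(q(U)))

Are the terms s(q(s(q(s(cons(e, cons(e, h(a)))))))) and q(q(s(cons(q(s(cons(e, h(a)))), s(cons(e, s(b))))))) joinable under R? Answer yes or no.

no — NF(t₁) = s(e), NF(t₂) = s(b)

Reduce t₁ = s(q(s(q(s(cons(e, cons(e, h(a)))))))):
1. s(q(s(q(s(cons(e, cons(e, h(a))))))))  →  s(q(s(cons(e, h(a)))))   [R1 at 1.1.1]
2. s(q(s(cons(e, h(a)))))  →  s(h(a))   [R1 at 1]
3. s(h(a))  →  s(e)   [R2 at 1]

Reduce t₂ = q(q(s(cons(q(s(cons(e, h(a)))), s(cons(e, s(b))))))):
1. q(q(s(cons(q(s(cons(e, h(a)))), s(cons(e, s(b)))))))  →  q(q(s(cons(h(a), s(cons(e, s(b)))))))   [R1 at 1.1.1.1]
2. q(q(s(cons(h(a), s(cons(e, s(b)))))))  →  q(q(s(cons(e, s(cons(e, s(b)))))))   [R2 at 1.1.1.1]
3. q(q(s(cons(e, s(cons(e, s(b)))))))  →  q(s(cons(e, s(b))))   [R1 at 1]
4. q(s(cons(e, s(b))))  →  s(b)   [R1 at ε]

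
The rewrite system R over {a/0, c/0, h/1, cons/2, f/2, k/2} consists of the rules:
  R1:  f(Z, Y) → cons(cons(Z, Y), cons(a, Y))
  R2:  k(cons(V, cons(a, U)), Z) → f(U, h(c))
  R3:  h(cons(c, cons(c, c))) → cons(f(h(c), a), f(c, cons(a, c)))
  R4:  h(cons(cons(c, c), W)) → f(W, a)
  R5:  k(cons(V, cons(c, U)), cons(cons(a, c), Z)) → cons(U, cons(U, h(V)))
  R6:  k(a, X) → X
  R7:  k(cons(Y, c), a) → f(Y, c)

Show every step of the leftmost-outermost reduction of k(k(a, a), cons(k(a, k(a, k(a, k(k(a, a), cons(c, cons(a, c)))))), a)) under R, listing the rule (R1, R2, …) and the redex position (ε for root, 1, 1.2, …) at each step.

1. k(k(a, a), cons(k(a, k(a, k(a, k(k(a, a), cons(c, cons(a, c)))))), a))  →  k(a, cons(k(a, k(a, k(a, k(k(a, a), cons(c, cons(a, c)))))), a))   [R6 at 1]
2. k(a, cons(k(a, k(a, k(a, k(k(a, a), cons(c, cons(a, c)))))), a))  →  cons(k(a, k(a, k(a, k(k(a, a), cons(c, cons(a, c)))))), a)   [R6 at ε]
3. cons(k(a, k(a, k(a, k(k(a, a), cons(c, cons(a, c)))))), a)  →  cons(k(a, k(a, k(k(a, a), cons(c, cons(a, c))))), a)   [R6 at 1]
4. cons(k(a, k(a, k(k(a, a), cons(c, cons(a, c))))), a)  →  cons(k(a, k(k(a, a), cons(c, cons(a, c)))), a)   [R6 at 1]
5. cons(k(a, k(k(a, a), cons(c, cons(a, c)))), a)  →  cons(k(k(a, a), cons(c, cons(a, c))), a)   [R6 at 1]
6. cons(k(k(a, a), cons(c, cons(a, c))), a)  →  cons(k(a, cons(c, cons(a, c))), a)   [R6 at 1.1]
7. cons(k(a, cons(c, cons(a, c))), a)  →  cons(cons(c, cons(a, c)), a)   [R6 at 1]

cons(cons(c, cons(a, c)), a)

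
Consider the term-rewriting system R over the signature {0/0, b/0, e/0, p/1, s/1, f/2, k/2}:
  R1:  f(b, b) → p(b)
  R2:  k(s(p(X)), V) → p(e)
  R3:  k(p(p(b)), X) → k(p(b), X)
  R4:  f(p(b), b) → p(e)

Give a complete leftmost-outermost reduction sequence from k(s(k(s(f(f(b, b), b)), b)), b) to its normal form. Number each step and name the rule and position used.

p(e)

1. k(s(k(s(f(f(b, b), b)), b)), b)  →  k(s(k(s(f(p(b), b)), b)), b)   [R1 at 1.1.1.1.1]
2. k(s(k(s(f(p(b), b)), b)), b)  →  k(s(k(s(p(e)), b)), b)   [R4 at 1.1.1.1]
3. k(s(k(s(p(e)), b)), b)  →  k(s(p(e)), b)   [R2 at 1.1]
4. k(s(p(e)), b)  →  p(e)   [R2 at ε]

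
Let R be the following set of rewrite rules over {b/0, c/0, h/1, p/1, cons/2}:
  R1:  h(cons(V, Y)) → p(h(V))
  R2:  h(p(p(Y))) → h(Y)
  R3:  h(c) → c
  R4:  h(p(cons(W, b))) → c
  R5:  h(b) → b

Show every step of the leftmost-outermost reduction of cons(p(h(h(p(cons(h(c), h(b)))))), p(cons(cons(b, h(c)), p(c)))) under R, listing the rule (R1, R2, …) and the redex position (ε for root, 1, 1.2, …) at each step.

1. cons(p(h(h(p(cons(h(c), h(b)))))), p(cons(cons(b, h(c)), p(c))))  →  cons(p(h(h(p(cons(c, h(b)))))), p(cons(cons(b, h(c)), p(c))))   [R3 at 1.1.1.1.1.1]
2. cons(p(h(h(p(cons(c, h(b)))))), p(cons(cons(b, h(c)), p(c))))  →  cons(p(h(h(p(cons(c, b))))), p(cons(cons(b, h(c)), p(c))))   [R5 at 1.1.1.1.1.2]
3. cons(p(h(h(p(cons(c, b))))), p(cons(cons(b, h(c)), p(c))))  →  cons(p(h(c)), p(cons(cons(b, h(c)), p(c))))   [R4 at 1.1.1]
4. cons(p(h(c)), p(cons(cons(b, h(c)), p(c))))  →  cons(p(c), p(cons(cons(b, h(c)), p(c))))   [R3 at 1.1]
5. cons(p(c), p(cons(cons(b, h(c)), p(c))))  →  cons(p(c), p(cons(cons(b, c), p(c))))   [R3 at 2.1.1.2]

cons(p(c), p(cons(cons(b, c), p(c))))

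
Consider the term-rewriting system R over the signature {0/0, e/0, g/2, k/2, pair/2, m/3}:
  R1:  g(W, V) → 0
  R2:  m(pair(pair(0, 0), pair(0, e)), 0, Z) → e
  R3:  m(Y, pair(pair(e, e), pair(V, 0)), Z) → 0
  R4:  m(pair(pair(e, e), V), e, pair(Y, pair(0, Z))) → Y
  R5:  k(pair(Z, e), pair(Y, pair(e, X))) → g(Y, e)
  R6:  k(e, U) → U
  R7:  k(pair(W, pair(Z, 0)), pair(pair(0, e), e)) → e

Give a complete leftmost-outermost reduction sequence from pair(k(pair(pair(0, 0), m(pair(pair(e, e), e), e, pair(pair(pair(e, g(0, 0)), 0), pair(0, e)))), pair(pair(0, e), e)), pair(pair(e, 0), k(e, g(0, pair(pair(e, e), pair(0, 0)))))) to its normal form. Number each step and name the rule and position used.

pair(e, pair(pair(e, 0), 0))

1. pair(k(pair(pair(0, 0), m(pair(pair(e, e), e), e, pair(pair(pair(e, g(0, 0)), 0), pair(0, e)))), pair(pair(0, e), e)), pair(pair(e, 0), k(e, g(0, pair(pair(e, e), pair(0, 0))))))  →  pair(k(pair(pair(0, 0), pair(pair(e, g(0, 0)), 0)), pair(pair(0, e), e)), pair(pair(e, 0), k(e, g(0, pair(pair(e, e), pair(0, 0))))))   [R4 at 1.1.2]
2. pair(k(pair(pair(0, 0), pair(pair(e, g(0, 0)), 0)), pair(pair(0, e), e)), pair(pair(e, 0), k(e, g(0, pair(pair(e, e), pair(0, 0))))))  →  pair(e, pair(pair(e, 0), k(e, g(0, pair(pair(e, e), pair(0, 0))))))   [R7 at 1]
3. pair(e, pair(pair(e, 0), k(e, g(0, pair(pair(e, e), pair(0, 0))))))  →  pair(e, pair(pair(e, 0), g(0, pair(pair(e, e), pair(0, 0)))))   [R6 at 2.2]
4. pair(e, pair(pair(e, 0), g(0, pair(pair(e, e), pair(0, 0)))))  →  pair(e, pair(pair(e, 0), 0))   [R1 at 2.2]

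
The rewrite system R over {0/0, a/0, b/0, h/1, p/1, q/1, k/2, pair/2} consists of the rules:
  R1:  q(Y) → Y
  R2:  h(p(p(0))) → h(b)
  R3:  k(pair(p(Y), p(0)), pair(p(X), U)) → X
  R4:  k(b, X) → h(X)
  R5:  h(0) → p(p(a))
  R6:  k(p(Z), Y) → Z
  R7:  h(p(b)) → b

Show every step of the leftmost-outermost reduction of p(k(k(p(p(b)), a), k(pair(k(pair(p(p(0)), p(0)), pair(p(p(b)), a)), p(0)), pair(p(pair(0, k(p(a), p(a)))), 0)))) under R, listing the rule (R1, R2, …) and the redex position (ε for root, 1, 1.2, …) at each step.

p(b)

1. p(k(k(p(p(b)), a), k(pair(k(pair(p(p(0)), p(0)), pair(p(p(b)), a)), p(0)), pair(p(pair(0, k(p(a), p(a)))), 0))))  →  p(k(p(b), k(pair(k(pair(p(p(0)), p(0)), pair(p(p(b)), a)), p(0)), pair(p(pair(0, k(p(a), p(a)))), 0))))   [R6 at 1.1]
2. p(k(p(b), k(pair(k(pair(p(p(0)), p(0)), pair(p(p(b)), a)), p(0)), pair(p(pair(0, k(p(a), p(a)))), 0))))  →  p(b)   [R6 at 1]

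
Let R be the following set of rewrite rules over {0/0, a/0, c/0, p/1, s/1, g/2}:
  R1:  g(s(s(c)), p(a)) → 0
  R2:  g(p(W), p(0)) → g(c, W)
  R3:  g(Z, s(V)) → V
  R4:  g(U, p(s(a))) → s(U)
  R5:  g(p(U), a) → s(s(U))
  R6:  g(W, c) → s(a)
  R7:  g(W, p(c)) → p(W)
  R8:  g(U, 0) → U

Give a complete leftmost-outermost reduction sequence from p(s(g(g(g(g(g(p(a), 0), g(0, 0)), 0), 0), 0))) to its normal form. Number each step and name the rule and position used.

1. p(s(g(g(g(g(g(p(a), 0), g(0, 0)), 0), 0), 0)))  →  p(s(g(g(g(g(p(a), 0), g(0, 0)), 0), 0)))   [R8 at 1.1]
2. p(s(g(g(g(g(p(a), 0), g(0, 0)), 0), 0)))  →  p(s(g(g(g(p(a), 0), g(0, 0)), 0)))   [R8 at 1.1]
3. p(s(g(g(g(p(a), 0), g(0, 0)), 0)))  →  p(s(g(g(p(a), 0), g(0, 0))))   [R8 at 1.1]
4. p(s(g(g(p(a), 0), g(0, 0))))  →  p(s(g(p(a), g(0, 0))))   [R8 at 1.1.1]
5. p(s(g(p(a), g(0, 0))))  →  p(s(g(p(a), 0)))   [R8 at 1.1.2]
6. p(s(g(p(a), 0)))  →  p(s(p(a)))   [R8 at 1.1]

p(s(p(a)))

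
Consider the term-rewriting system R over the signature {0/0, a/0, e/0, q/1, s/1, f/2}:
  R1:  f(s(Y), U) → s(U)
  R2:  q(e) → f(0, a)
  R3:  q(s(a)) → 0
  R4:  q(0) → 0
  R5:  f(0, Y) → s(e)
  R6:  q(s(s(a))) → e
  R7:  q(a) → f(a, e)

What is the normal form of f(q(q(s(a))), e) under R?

s(e)

1. f(q(q(s(a))), e)  →  f(q(0), e)   [R3 at 1.1]
2. f(q(0), e)  →  f(0, e)   [R4 at 1]
3. f(0, e)  →  s(e)   [R5 at ε]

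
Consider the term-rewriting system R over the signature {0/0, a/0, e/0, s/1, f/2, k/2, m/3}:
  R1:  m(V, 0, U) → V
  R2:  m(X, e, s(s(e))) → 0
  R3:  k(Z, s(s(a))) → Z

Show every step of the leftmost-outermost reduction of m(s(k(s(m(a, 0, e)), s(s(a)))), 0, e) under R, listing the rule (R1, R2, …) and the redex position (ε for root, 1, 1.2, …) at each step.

1. m(s(k(s(m(a, 0, e)), s(s(a)))), 0, e)  →  s(k(s(m(a, 0, e)), s(s(a))))   [R1 at ε]
2. s(k(s(m(a, 0, e)), s(s(a))))  →  s(s(m(a, 0, e)))   [R3 at 1]
3. s(s(m(a, 0, e)))  →  s(s(a))   [R1 at 1.1]

s(s(a))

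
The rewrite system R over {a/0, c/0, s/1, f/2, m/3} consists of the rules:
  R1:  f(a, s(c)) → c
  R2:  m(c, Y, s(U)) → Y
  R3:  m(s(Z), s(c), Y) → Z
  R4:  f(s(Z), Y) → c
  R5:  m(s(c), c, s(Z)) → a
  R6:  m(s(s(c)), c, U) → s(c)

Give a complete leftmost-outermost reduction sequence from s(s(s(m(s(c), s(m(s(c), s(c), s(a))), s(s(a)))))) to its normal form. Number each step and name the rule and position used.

s(s(s(c)))

1. s(s(s(m(s(c), s(m(s(c), s(c), s(a))), s(s(a))))))  →  s(s(s(m(s(c), s(c), s(s(a))))))   [R3 at 1.1.1.2.1]
2. s(s(s(m(s(c), s(c), s(s(a))))))  →  s(s(s(c)))   [R3 at 1.1.1]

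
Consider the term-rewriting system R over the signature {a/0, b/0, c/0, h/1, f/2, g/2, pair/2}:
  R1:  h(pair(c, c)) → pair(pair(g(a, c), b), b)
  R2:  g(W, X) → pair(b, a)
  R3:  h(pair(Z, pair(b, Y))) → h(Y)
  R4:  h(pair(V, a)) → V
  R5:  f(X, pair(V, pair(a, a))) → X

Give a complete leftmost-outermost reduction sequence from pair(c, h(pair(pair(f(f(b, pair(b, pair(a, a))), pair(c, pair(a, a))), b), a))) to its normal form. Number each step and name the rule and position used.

pair(c, pair(b, b))

1. pair(c, h(pair(pair(f(f(b, pair(b, pair(a, a))), pair(c, pair(a, a))), b), a)))  →  pair(c, pair(f(f(b, pair(b, pair(a, a))), pair(c, pair(a, a))), b))   [R4 at 2]
2. pair(c, pair(f(f(b, pair(b, pair(a, a))), pair(c, pair(a, a))), b))  →  pair(c, pair(f(b, pair(b, pair(a, a))), b))   [R5 at 2.1]
3. pair(c, pair(f(b, pair(b, pair(a, a))), b))  →  pair(c, pair(b, b))   [R5 at 2.1]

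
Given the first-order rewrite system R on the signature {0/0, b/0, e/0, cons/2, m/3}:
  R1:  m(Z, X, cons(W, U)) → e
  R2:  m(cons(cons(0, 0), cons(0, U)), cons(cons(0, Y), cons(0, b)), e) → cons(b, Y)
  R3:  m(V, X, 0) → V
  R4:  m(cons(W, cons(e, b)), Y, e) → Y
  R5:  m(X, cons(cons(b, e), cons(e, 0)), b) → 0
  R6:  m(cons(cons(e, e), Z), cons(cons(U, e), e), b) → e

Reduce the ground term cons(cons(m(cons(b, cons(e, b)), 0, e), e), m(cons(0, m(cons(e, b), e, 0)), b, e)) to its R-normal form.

1. cons(cons(m(cons(b, cons(e, b)), 0, e), e), m(cons(0, m(cons(e, b), e, 0)), b, e))  →  cons(cons(0, e), m(cons(0, m(cons(e, b), e, 0)), b, e))   [R4 at 1.1]
2. cons(cons(0, e), m(cons(0, m(cons(e, b), e, 0)), b, e))  →  cons(cons(0, e), m(cons(0, cons(e, b)), b, e))   [R3 at 2.1.2]
3. cons(cons(0, e), m(cons(0, cons(e, b)), b, e))  →  cons(cons(0, e), b)   [R4 at 2]

cons(cons(0, e), b)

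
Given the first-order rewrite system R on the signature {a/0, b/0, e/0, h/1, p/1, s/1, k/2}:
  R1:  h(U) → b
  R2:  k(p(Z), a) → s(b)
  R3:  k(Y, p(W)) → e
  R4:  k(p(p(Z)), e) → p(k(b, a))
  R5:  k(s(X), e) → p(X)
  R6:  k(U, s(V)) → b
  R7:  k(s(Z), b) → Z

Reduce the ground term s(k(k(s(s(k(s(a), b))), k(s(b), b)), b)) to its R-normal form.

1. s(k(k(s(s(k(s(a), b))), k(s(b), b)), b))  →  s(k(k(s(s(a)), k(s(b), b)), b))   [R7 at 1.1.1.1.1]
2. s(k(k(s(s(a)), k(s(b), b)), b))  →  s(k(k(s(s(a)), b), b))   [R7 at 1.1.2]
3. s(k(k(s(s(a)), b), b))  →  s(k(s(a), b))   [R7 at 1.1]
4. s(k(s(a), b))  →  s(a)   [R7 at 1]

s(a)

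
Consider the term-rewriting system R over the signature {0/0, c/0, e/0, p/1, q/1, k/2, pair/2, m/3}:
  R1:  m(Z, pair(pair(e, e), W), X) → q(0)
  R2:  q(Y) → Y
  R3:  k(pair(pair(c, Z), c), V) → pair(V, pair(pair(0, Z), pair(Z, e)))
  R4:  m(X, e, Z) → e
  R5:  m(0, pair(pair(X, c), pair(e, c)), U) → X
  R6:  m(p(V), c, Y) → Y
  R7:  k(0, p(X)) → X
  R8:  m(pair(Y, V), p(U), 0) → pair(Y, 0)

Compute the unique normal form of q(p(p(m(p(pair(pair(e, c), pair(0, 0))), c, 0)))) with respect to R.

p(p(0))

1. q(p(p(m(p(pair(pair(e, c), pair(0, 0))), c, 0))))  →  p(p(m(p(pair(pair(e, c), pair(0, 0))), c, 0)))   [R2 at ε]
2. p(p(m(p(pair(pair(e, c), pair(0, 0))), c, 0)))  →  p(p(0))   [R6 at 1.1]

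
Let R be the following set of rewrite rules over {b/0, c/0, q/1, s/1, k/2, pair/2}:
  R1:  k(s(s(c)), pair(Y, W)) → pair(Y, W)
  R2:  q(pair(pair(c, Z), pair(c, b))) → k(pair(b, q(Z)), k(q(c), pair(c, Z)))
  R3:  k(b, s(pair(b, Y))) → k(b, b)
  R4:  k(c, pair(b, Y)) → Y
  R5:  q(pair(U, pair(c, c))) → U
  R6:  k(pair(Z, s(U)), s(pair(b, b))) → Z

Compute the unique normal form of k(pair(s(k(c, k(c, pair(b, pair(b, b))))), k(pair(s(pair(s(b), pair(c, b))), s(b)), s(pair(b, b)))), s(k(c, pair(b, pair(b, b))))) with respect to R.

1. k(pair(s(k(c, k(c, pair(b, pair(b, b))))), k(pair(s(pair(s(b), pair(c, b))), s(b)), s(pair(b, b)))), s(k(c, pair(b, pair(b, b)))))  →  k(pair(s(k(c, pair(b, b))), k(pair(s(pair(s(b), pair(c, b))), s(b)), s(pair(b, b)))), s(k(c, pair(b, pair(b, b)))))   [R4 at 1.1.1.2]
2. k(pair(s(k(c, pair(b, b))), k(pair(s(pair(s(b), pair(c, b))), s(b)), s(pair(b, b)))), s(k(c, pair(b, pair(b, b)))))  →  k(pair(s(b), k(pair(s(pair(s(b), pair(c, b))), s(b)), s(pair(b, b)))), s(k(c, pair(b, pair(b, b)))))   [R4 at 1.1.1]
3. k(pair(s(b), k(pair(s(pair(s(b), pair(c, b))), s(b)), s(pair(b, b)))), s(k(c, pair(b, pair(b, b)))))  →  k(pair(s(b), s(pair(s(b), pair(c, b)))), s(k(c, pair(b, pair(b, b)))))   [R6 at 1.2]
4. k(pair(s(b), s(pair(s(b), pair(c, b)))), s(k(c, pair(b, pair(b, b)))))  →  k(pair(s(b), s(pair(s(b), pair(c, b)))), s(pair(b, b)))   [R4 at 2.1]
5. k(pair(s(b), s(pair(s(b), pair(c, b)))), s(pair(b, b)))  →  s(b)   [R6 at ε]

s(b)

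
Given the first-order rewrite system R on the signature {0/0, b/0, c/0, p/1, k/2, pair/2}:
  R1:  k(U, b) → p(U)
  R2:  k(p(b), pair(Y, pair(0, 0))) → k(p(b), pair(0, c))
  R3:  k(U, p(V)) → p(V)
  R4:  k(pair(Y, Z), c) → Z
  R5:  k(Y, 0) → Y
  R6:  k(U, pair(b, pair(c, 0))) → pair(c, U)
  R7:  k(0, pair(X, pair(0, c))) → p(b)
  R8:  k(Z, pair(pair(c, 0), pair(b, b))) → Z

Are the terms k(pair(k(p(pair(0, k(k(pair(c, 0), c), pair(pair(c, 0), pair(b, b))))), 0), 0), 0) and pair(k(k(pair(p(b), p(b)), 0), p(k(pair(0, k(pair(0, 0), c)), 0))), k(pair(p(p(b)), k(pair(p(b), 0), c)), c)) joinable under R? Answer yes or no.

yes — NF(t₁) = pair(p(pair(0, 0)), 0), NF(t₂) = pair(p(pair(0, 0)), 0)

Reduce t₁ = k(pair(k(p(pair(0, k(k(pair(c, 0), c), pair(pair(c, 0), pair(b, b))))), 0), 0), 0):
1. k(pair(k(p(pair(0, k(k(pair(c, 0), c), pair(pair(c, 0), pair(b, b))))), 0), 0), 0)  →  pair(k(p(pair(0, k(k(pair(c, 0), c), pair(pair(c, 0), pair(b, b))))), 0), 0)   [R5 at ε]
2. pair(k(p(pair(0, k(k(pair(c, 0), c), pair(pair(c, 0), pair(b, b))))), 0), 0)  →  pair(p(pair(0, k(k(pair(c, 0), c), pair(pair(c, 0), pair(b, b))))), 0)   [R5 at 1]
3. pair(p(pair(0, k(k(pair(c, 0), c), pair(pair(c, 0), pair(b, b))))), 0)  →  pair(p(pair(0, k(pair(c, 0), c))), 0)   [R8 at 1.1.2]
4. pair(p(pair(0, k(pair(c, 0), c))), 0)  →  pair(p(pair(0, 0)), 0)   [R4 at 1.1.2]

Reduce t₂ = pair(k(k(pair(p(b), p(b)), 0), p(k(pair(0, k(pair(0, 0), c)), 0))), k(pair(p(p(b)), k(pair(p(b), 0), c)), c)):
1. pair(k(k(pair(p(b), p(b)), 0), p(k(pair(0, k(pair(0, 0), c)), 0))), k(pair(p(p(b)), k(pair(p(b), 0), c)), c))  →  pair(p(k(pair(0, k(pair(0, 0), c)), 0)), k(pair(p(p(b)), k(pair(p(b), 0), c)), c))   [R3 at 1]
2. pair(p(k(pair(0, k(pair(0, 0), c)), 0)), k(pair(p(p(b)), k(pair(p(b), 0), c)), c))  →  pair(p(pair(0, k(pair(0, 0), c))), k(pair(p(p(b)), k(pair(p(b), 0), c)), c))   [R5 at 1.1]
3. pair(p(pair(0, k(pair(0, 0), c))), k(pair(p(p(b)), k(pair(p(b), 0), c)), c))  →  pair(p(pair(0, 0)), k(pair(p(p(b)), k(pair(p(b), 0), c)), c))   [R4 at 1.1.2]
4. pair(p(pair(0, 0)), k(pair(p(p(b)), k(pair(p(b), 0), c)), c))  →  pair(p(pair(0, 0)), k(pair(p(b), 0), c))   [R4 at 2]
5. pair(p(pair(0, 0)), k(pair(p(b), 0), c))  →  pair(p(pair(0, 0)), 0)   [R4 at 2]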